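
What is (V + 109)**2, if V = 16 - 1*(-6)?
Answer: 17161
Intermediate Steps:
V = 22 (V = 16 + 6 = 22)
(V + 109)**2 = (22 + 109)**2 = 131**2 = 17161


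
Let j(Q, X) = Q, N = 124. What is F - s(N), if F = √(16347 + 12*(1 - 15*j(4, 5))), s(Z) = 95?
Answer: -95 + √15639 ≈ 30.056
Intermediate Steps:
F = √15639 (F = √(16347 + 12*(1 - 15*4)) = √(16347 + 12*(1 - 60)) = √(16347 + 12*(-59)) = √(16347 - 708) = √15639 ≈ 125.06)
F - s(N) = √15639 - 1*95 = √15639 - 95 = -95 + √15639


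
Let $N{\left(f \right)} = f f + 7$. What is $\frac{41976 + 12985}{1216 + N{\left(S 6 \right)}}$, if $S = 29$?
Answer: $\frac{54961}{31499} \approx 1.7448$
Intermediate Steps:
$N{\left(f \right)} = 7 + f^{2}$ ($N{\left(f \right)} = f^{2} + 7 = 7 + f^{2}$)
$\frac{41976 + 12985}{1216 + N{\left(S 6 \right)}} = \frac{41976 + 12985}{1216 + \left(7 + \left(29 \cdot 6\right)^{2}\right)} = \frac{54961}{1216 + \left(7 + 174^{2}\right)} = \frac{54961}{1216 + \left(7 + 30276\right)} = \frac{54961}{1216 + 30283} = \frac{54961}{31499}$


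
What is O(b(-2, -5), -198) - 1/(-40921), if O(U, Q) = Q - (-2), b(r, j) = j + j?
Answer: -8020515/40921 ≈ -196.00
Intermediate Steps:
b(r, j) = 2*j
O(U, Q) = 2 + Q (O(U, Q) = Q - 1*(-2) = Q + 2 = 2 + Q)
O(b(-2, -5), -198) - 1/(-40921) = (2 - 198) - 1/(-40921) = -196 - 1*(-1/40921) = -196 + 1/40921 = -8020515/40921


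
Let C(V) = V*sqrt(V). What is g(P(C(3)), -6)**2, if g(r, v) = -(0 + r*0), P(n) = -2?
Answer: 0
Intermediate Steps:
C(V) = V**(3/2)
g(r, v) = 0 (g(r, v) = -(0 + 0) = -1*0 = 0)
g(P(C(3)), -6)**2 = 0**2 = 0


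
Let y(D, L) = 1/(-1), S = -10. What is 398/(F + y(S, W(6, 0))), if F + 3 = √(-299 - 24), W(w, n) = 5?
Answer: -1592/339 - 398*I*√323/339 ≈ -4.6962 - 21.1*I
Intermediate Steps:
y(D, L) = -1
F = -3 + I*√323 (F = -3 + √(-299 - 24) = -3 + √(-323) = -3 + I*√323 ≈ -3.0 + 17.972*I)
398/(F + y(S, W(6, 0))) = 398/((-3 + I*√323) - 1) = 398/(-4 + I*√323)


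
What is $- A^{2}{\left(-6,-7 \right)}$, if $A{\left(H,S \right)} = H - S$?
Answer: $-1$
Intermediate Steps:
$- A^{2}{\left(-6,-7 \right)} = - \left(-6 - -7\right)^{2} = - \left(-6 + 7\right)^{2} = - 1^{2} = \left(-1\right) 1 = -1$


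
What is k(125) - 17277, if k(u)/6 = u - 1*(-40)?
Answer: -16287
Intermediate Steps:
k(u) = 240 + 6*u (k(u) = 6*(u - 1*(-40)) = 6*(u + 40) = 6*(40 + u) = 240 + 6*u)
k(125) - 17277 = (240 + 6*125) - 17277 = (240 + 750) - 17277 = 990 - 17277 = -16287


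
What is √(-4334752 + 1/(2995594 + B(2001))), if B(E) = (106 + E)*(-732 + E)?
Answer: I*√139326886012612649631/5669377 ≈ 2082.0*I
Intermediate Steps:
B(E) = (-732 + E)*(106 + E)
√(-4334752 + 1/(2995594 + B(2001))) = √(-4334752 + 1/(2995594 + (-77592 + 2001² - 626*2001))) = √(-4334752 + 1/(2995594 + (-77592 + 4004001 - 1252626))) = √(-4334752 + 1/(2995594 + 2673783)) = √(-4334752 + 1/5669377) = √(-24575343289503/5669377) = I*√139326886012612649631/5669377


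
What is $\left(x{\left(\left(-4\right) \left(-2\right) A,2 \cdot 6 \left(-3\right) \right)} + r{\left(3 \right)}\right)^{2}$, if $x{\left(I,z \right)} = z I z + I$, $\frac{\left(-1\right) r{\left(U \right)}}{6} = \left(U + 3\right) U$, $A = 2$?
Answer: $426174736$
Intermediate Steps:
$r{\left(U \right)} = - 6 U \left(3 + U\right)$ ($r{\left(U \right)} = - 6 \left(U + 3\right) U = - 6 \left(3 + U\right) U = - 6 U \left(3 + U\right)$)
$x{\left(I,z \right)} = I + I z^{2}$ ($x{\left(I,z \right)} = I z z + I = I z^{2} + I = I + I z^{2}$)
$\left(x{\left(\left(-4\right) \left(-2\right) A,2 \cdot 6 \left(-3\right) \right)} + r{\left(3 \right)}\right)^{2} = \left(\left(-4\right) \left(-2\right) 2 \left(1 + \left(2 \cdot 6 \left(-3\right)\right)^{2}\right) - 18 \left(3 + 3\right)\right)^{2} = \left(8 \cdot 2 \left(1 + \left(12 \left(-3\right)\right)^{2}\right) - 18 \cdot 6\right)^{2} = \left(16 \left(1 + \left(-36\right)^{2}\right) - 108\right)^{2} = \left(16 \left(1 + 1296\right) - 108\right)^{2} = \left(16 \cdot 1297 - 108\right)^{2} = \left(20752 - 108\right)^{2} = 20644^{2} = 426174736$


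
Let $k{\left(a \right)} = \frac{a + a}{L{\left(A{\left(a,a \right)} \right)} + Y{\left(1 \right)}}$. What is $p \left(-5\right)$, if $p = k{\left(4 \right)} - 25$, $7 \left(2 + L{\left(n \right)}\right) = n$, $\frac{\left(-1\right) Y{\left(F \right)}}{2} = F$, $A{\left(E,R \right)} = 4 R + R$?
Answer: $160$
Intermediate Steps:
$A{\left(E,R \right)} = 5 R$
$Y{\left(F \right)} = - 2 F$
$L{\left(n \right)} = -2 + \frac{n}{7}$
$k{\left(a \right)} = \frac{2 a}{-4 + \frac{5 a}{7}}$ ($k{\left(a \right)} = \frac{a + a}{\left(-2 + \frac{5 a}{7}\right) - 2} = \frac{2 a}{\left(-2 + \frac{5 a}{7}\right) - 2} = \frac{2 a}{-4 + \frac{5 a}{7}}$)
$p = -32$ ($p = 14 \cdot 4 \frac{1}{-28 + 5 \cdot 4} - 25 = 14 \cdot 4 \frac{1}{-28 + 20} - 25 = 14 \cdot 4 \frac{1}{-8} - 25 = 14 \cdot 4 \left(- \frac{1}{8}\right) - 25 = -7 - 25 = -32$)
$p \left(-5\right) = \left(-32\right) \left(-5\right) = 160$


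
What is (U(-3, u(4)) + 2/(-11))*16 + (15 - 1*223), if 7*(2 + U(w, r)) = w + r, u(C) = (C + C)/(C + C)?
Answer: -19056/77 ≈ -247.48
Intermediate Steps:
u(C) = 1 (u(C) = (2*C)/((2*C)) = (2*C)*(1/(2*C)) = 1)
U(w, r) = -2 + r/7 + w/7 (U(w, r) = -2 + (w + r)/7 = -2 + (r + w)/7 = -2 + (r/7 + w/7) = -2 + r/7 + w/7)
(U(-3, u(4)) + 2/(-11))*16 + (15 - 1*223) = ((-2 + (⅐)*1 + (⅐)*(-3)) + 2/(-11))*16 + (15 - 1*223) = ((-2 + ⅐ - 3/7) - 1/11*2)*16 + (15 - 223) = (-16/7 - 2/11)*16 - 208 = -190/77*16 - 208 = -3040/77 - 208 = -19056/77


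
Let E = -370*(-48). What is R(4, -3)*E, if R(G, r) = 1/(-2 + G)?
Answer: 8880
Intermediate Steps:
E = 17760
R(4, -3)*E = 17760/(-2 + 4) = 17760/2 = (½)*17760 = 8880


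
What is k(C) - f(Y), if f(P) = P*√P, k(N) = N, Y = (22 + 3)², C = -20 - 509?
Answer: -16154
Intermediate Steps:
C = -529
Y = 625 (Y = 25² = 625)
f(P) = P^(3/2)
k(C) - f(Y) = -529 - 625^(3/2) = -529 - 1*15625 = -529 - 15625 = -16154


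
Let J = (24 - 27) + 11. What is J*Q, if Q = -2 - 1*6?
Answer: -64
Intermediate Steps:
J = 8 (J = -3 + 11 = 8)
Q = -8 (Q = -2 - 6 = -8)
J*Q = 8*(-8) = -64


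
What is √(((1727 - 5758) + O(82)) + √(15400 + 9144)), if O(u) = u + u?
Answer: √(-3867 + 4*√1534) ≈ 60.913*I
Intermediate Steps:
O(u) = 2*u
√(((1727 - 5758) + O(82)) + √(15400 + 9144)) = √(((1727 - 5758) + 2*82) + √(15400 + 9144)) = √((-4031 + 164) + √24544) = √(-3867 + 4*√1534)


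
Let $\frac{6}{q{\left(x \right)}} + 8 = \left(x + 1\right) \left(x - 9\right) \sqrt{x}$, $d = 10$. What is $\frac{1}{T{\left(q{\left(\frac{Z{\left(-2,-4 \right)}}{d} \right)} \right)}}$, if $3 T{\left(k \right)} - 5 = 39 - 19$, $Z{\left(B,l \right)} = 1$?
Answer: $\frac{3}{25} \approx 0.12$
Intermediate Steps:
$q{\left(x \right)} = \frac{6}{-8 + \sqrt{x} \left(1 + x\right) \left(-9 + x\right)}$ ($q{\left(x \right)} = \frac{6}{-8 + \left(x + 1\right) \left(x - 9\right) \sqrt{x}} = \frac{6}{-8 + \left(1 + x\right) \left(-9 + x\right) \sqrt{x}} = \frac{6}{-8 + \sqrt{x} \left(1 + x\right) \left(-9 + x\right)}$)
$T{\left(k \right)} = \frac{25}{3}$ ($T{\left(k \right)} = \frac{5}{3} + \frac{39 - 19}{3} = \frac{5}{3} + \frac{1}{3} \cdot 20 = \frac{5}{3} + \frac{20}{3} = \frac{25}{3}$)
$\frac{1}{T{\left(q{\left(\frac{Z{\left(-2,-4 \right)}}{d} \right)} \right)}} = \frac{1}{\frac{25}{3}} = \frac{3}{25}$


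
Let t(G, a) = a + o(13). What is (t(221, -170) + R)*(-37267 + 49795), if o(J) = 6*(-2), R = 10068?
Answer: 123851808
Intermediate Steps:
o(J) = -12
t(G, a) = -12 + a (t(G, a) = a - 12 = -12 + a)
(t(221, -170) + R)*(-37267 + 49795) = ((-12 - 170) + 10068)*(-37267 + 49795) = (-182 + 10068)*12528 = 9886*12528 = 123851808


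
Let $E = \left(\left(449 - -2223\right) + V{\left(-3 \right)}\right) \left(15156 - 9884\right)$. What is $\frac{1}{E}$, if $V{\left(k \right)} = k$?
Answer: $\frac{1}{14070968} \approx 7.1068 \cdot 10^{-8}$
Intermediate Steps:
$E = 14070968$ ($E = \left(\left(449 - -2223\right) - 3\right) \left(15156 - 9884\right) = \left(\left(449 + 2223\right) - 3\right) 5272 = \left(2672 - 3\right) 5272 = 2669 \cdot 5272 = 14070968$)
$\frac{1}{E} = \frac{1}{14070968}$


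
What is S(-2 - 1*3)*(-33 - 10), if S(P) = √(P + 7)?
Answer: -43*√2 ≈ -60.811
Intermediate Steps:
S(P) = √(7 + P)
S(-2 - 1*3)*(-33 - 10) = √(7 + (-2 - 1*3))*(-33 - 10) = √(7 + (-2 - 3))*(-43) = √(7 - 5)*(-43) = √2*(-43) = -43*√2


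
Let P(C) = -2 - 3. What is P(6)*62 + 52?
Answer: -258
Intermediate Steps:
P(C) = -5
P(6)*62 + 52 = -5*62 + 52 = -310 + 52 = -258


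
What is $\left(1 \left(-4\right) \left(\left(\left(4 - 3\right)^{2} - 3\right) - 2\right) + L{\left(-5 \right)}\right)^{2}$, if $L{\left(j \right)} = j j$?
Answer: $1681$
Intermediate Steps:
$L{\left(j \right)} = j^{2}$
$\left(1 \left(-4\right) \left(\left(\left(4 - 3\right)^{2} - 3\right) - 2\right) + L{\left(-5 \right)}\right)^{2} = \left(1 \left(-4\right) \left(\left(\left(4 - 3\right)^{2} - 3\right) - 2\right) + \left(-5\right)^{2}\right)^{2} = \left(- 4 \left(\left(1^{2} - 3\right) - 2\right) + 25\right)^{2} = \left(- 4 \left(\left(1 - 3\right) - 2\right) + 25\right)^{2} = \left(- 4 \left(-2 - 2\right) + 25\right)^{2} = \left(\left(-4\right) \left(-4\right) + 25\right)^{2} = \left(16 + 25\right)^{2} = 41^{2} = 1681$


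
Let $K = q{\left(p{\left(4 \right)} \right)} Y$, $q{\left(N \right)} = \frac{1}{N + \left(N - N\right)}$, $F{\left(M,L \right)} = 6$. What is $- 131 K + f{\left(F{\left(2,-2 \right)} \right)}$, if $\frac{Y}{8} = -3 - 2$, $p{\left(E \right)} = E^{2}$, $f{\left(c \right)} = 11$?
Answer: $\frac{677}{2} \approx 338.5$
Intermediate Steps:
$Y = -40$ ($Y = 8 \left(-3 - 2\right) = 8 \left(-5\right) = -40$)
$q{\left(N \right)} = \frac{1}{N}$ ($q{\left(N \right)} = \frac{1}{N + 0} = \frac{1}{N}$)
$K = - \frac{5}{2}$ ($K = \frac{1}{4^{2}} \left(-40\right) = \frac{1}{16} \left(-40\right) = - \frac{5}{2} \approx -2.5$)
$- 131 K + f{\left(F{\left(2,-2 \right)} \right)} = \left(-131\right) \left(- \frac{5}{2}\right) + 11 = \frac{655}{2} + 11 = \frac{677}{2}$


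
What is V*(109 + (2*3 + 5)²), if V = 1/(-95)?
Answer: -46/19 ≈ -2.4211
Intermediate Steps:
V = -1/95 ≈ -0.010526
V*(109 + (2*3 + 5)²) = -(109 + (2*3 + 5)²)/95 = -(109 + (6 + 5)²)/95 = -(109 + 11²)/95 = -(109 + 121)/95 = -1/95*230 = -46/19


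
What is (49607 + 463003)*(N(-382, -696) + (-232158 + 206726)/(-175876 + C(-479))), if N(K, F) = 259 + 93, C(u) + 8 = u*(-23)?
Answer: 29761427147760/164867 ≈ 1.8052e+8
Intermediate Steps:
C(u) = -8 - 23*u (C(u) = -8 + u*(-23) = -8 - 23*u)
N(K, F) = 352
(49607 + 463003)*(N(-382, -696) + (-232158 + 206726)/(-175876 + C(-479))) = (49607 + 463003)*(352 + (-232158 + 206726)/(-175876 + (-8 - 23*(-479)))) = 512610*(352 - 25432/(-175876 + (-8 + 11017))) = 512610*(352 - 25432/(-175876 + 11009)) = 512610*(352 - 25432/(-164867)) = 512610*(352 - 25432*(-1/164867)) = 512610*(352 + 25432/164867) = 512610*(58058616/164867) = 29761427147760/164867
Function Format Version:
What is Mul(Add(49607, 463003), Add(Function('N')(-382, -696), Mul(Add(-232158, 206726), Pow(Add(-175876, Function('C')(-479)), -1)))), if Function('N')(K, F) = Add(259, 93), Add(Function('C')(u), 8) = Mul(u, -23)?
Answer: Rational(29761427147760, 164867) ≈ 1.8052e+8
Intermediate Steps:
Function('C')(u) = Add(-8, Mul(-23, u)) (Function('C')(u) = Add(-8, Mul(u, -23)) = Add(-8, Mul(-23, u)))
Function('N')(K, F) = 352
Mul(Add(49607, 463003), Add(Function('N')(-382, -696), Mul(Add(-232158, 206726), Pow(Add(-175876, Function('C')(-479)), -1)))) = Mul(Add(49607, 463003), Add(352, Mul(Add(-232158, 206726), Pow(Add(-175876, Add(-8, Mul(-23, -479))), -1)))) = Mul(512610, Add(352, Mul(-25432, Pow(Add(-175876, Add(-8, 11017)), -1)))) = Mul(512610, Add(352, Mul(-25432, Pow(Add(-175876, 11009), -1)))) = Mul(512610, Add(352, Mul(-25432, Pow(-164867, -1)))) = Mul(512610, Add(352, Mul(-25432, Rational(-1, 164867)))) = Mul(512610, Add(352, Rational(25432, 164867))) = Mul(512610, Rational(58058616, 164867)) = Rational(29761427147760, 164867)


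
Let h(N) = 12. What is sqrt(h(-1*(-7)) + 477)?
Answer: sqrt(489) ≈ 22.113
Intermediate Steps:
sqrt(h(-1*(-7)) + 477) = sqrt(12 + 477) = sqrt(489)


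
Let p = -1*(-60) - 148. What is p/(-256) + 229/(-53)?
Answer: -6745/1696 ≈ -3.9770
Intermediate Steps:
p = -88 (p = 60 - 148 = -88)
p/(-256) + 229/(-53) = -88/(-256) + 229/(-53) = -88*(-1/256) + 229*(-1/53) = 11/32 - 229/53 = -6745/1696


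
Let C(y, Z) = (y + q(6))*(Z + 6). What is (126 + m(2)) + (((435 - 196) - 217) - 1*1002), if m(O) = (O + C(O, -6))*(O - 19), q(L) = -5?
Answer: -888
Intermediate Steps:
C(y, Z) = (-5 + y)*(6 + Z) (C(y, Z) = (y - 5)*(Z + 6) = (-5 + y)*(6 + Z))
m(O) = O*(-19 + O) (m(O) = (O + (-30 - 5*(-6) + 6*O - 6*O))*(O - 19) = (O + (-30 + 30 + 6*O - 6*O))*(-19 + O) = (O + 0)*(-19 + O) = O*(-19 + O))
(126 + m(2)) + (((435 - 196) - 217) - 1*1002) = (126 + 2*(-19 + 2)) + (((435 - 196) - 217) - 1*1002) = (126 + 2*(-17)) + ((239 - 217) - 1002) = (126 - 34) + (22 - 1002) = 92 - 980 = -888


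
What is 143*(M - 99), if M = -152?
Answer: -35893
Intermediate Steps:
143*(M - 99) = 143*(-152 - 99) = 143*(-251) = -35893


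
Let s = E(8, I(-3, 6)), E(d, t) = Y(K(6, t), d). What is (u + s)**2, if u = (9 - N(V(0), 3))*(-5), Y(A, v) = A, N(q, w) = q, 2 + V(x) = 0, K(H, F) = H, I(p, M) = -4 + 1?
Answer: 2401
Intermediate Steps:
I(p, M) = -3
V(x) = -2 (V(x) = -2 + 0 = -2)
E(d, t) = 6
s = 6
u = -55 (u = (9 - 1*(-2))*(-5) = (9 + 2)*(-5) = 11*(-5) = -55)
(u + s)**2 = (-55 + 6)**2 = (-49)**2 = 2401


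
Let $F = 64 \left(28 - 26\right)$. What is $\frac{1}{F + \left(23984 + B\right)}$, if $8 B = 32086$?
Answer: $\frac{4}{112491} \approx 3.5558 \cdot 10^{-5}$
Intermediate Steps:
$B = \frac{16043}{4}$ ($B = \frac{1}{8} \cdot 32086 = \frac{16043}{4} \approx 4010.8$)
$F = 128$ ($F = 64 \cdot 2 = 128$)
$\frac{1}{F + \left(23984 + B\right)} = \frac{1}{128 + \left(23984 + \frac{16043}{4}\right)} = \frac{1}{128 + \frac{111979}{4}} = \frac{1}{\frac{112491}{4}} = \frac{4}{112491}$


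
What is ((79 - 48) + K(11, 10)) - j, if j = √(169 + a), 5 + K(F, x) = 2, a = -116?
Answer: 28 - √53 ≈ 20.720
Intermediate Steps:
K(F, x) = -3 (K(F, x) = -5 + 2 = -3)
j = √53 (j = √(169 - 116) = √53 ≈ 7.2801)
((79 - 48) + K(11, 10)) - j = ((79 - 48) - 3) - √53 = (31 - 3) - √53 = 28 - √53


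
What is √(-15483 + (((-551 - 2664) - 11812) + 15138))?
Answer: 6*I*√427 ≈ 123.98*I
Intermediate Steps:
√(-15483 + (((-551 - 2664) - 11812) + 15138)) = √(-15483 + ((-3215 - 11812) + 15138)) = √(-15483 + (-15027 + 15138)) = √(-15483 + 111) = √(-15372) = 6*I*√427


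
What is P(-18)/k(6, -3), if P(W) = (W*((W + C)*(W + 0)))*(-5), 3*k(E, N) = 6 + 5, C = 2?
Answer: 77760/11 ≈ 7069.1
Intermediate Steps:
k(E, N) = 11/3 (k(E, N) = (6 + 5)/3 = (⅓)*11 = 11/3)
P(W) = -5*W²*(2 + W) (P(W) = (W*((W + 2)*(W + 0)))*(-5) = (W*((2 + W)*W))*(-5) = (W*(W*(2 + W)))*(-5) = (W²*(2 + W))*(-5) = -5*W²*(2 + W))
P(-18)/k(6, -3) = (5*(-18)²*(-2 - 1*(-18)))/(11/3) = (5*324*(-2 + 18))*(3/11) = (5*324*16)*(3/11) = 25920*(3/11) = 77760/11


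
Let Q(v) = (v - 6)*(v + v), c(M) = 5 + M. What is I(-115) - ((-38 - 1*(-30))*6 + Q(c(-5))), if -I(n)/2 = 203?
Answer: -358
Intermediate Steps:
Q(v) = 2*v*(-6 + v) (Q(v) = (-6 + v)*(2*v) = 2*v*(-6 + v))
I(n) = -406 (I(n) = -2*203 = -406)
I(-115) - ((-38 - 1*(-30))*6 + Q(c(-5))) = -406 - ((-38 - 1*(-30))*6 + 2*(5 - 5)*(-6 + (5 - 5))) = -406 - ((-38 + 30)*6 + 2*0*(-6 + 0)) = -406 - (-8*6 + 2*0*(-6)) = -406 - (-48 + 0) = -406 - 1*(-48) = -406 + 48 = -358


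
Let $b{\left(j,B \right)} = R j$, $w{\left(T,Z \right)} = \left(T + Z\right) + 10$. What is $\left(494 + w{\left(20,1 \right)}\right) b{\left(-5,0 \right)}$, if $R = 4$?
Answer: $-10500$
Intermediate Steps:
$w{\left(T,Z \right)} = 10 + T + Z$
$b{\left(j,B \right)} = 4 j$
$\left(494 + w{\left(20,1 \right)}\right) b{\left(-5,0 \right)} = \left(494 + \left(10 + 20 + 1\right)\right) 4 \left(-5\right) = \left(494 + 31\right) \left(-20\right) = 525 \left(-20\right) = -10500$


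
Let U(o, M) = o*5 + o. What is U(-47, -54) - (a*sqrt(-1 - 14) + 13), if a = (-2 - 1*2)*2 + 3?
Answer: -295 + 5*I*sqrt(15) ≈ -295.0 + 19.365*I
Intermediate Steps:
a = -5 (a = (-2 - 2)*2 + 3 = -4*2 + 3 = -8 + 3 = -5)
U(o, M) = 6*o (U(o, M) = 5*o + o = 6*o)
U(-47, -54) - (a*sqrt(-1 - 14) + 13) = 6*(-47) - (-5*sqrt(-1 - 14) + 13) = -282 - (-5*I*sqrt(15) + 13) = -282 - (13 - 5*I*sqrt(15)) = -282 + (-13 + 5*I*sqrt(15)) = -295 + 5*I*sqrt(15)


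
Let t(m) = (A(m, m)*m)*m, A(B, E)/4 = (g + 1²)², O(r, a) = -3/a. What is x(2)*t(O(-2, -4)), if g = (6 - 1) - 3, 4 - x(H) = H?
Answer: 81/2 ≈ 40.500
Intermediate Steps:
x(H) = 4 - H
g = 2 (g = 5 - 3 = 2)
A(B, E) = 36 (A(B, E) = 4*(2 + 1²)² = 4*(2 + 1)² = 4*3² = 4*9 = 36)
t(m) = 36*m² (t(m) = (36*m)*m = 36*m²)
x(2)*t(O(-2, -4)) = (4 - 1*2)*(36*(-3/(-4))²) = (4 - 2)*(36*(-3*(-¼))²) = 2*(36*(¾)²) = 2*(36*(9/16)) = 2*(81/4) = 81/2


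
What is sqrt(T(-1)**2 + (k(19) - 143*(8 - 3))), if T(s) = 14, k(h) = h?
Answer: 10*I*sqrt(5) ≈ 22.361*I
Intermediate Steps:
sqrt(T(-1)**2 + (k(19) - 143*(8 - 3))) = sqrt(14**2 + (19 - 143*(8 - 3))) = sqrt(196 + (19 - 143*5)) = sqrt(196 + (19 - 715)) = sqrt(196 - 696) = sqrt(-500) = 10*I*sqrt(5)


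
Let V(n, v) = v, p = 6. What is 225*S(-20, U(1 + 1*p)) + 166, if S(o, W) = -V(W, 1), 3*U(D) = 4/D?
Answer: -59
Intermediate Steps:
U(D) = 4/(3*D) (U(D) = (4/D)/3 = 4/(3*D))
S(o, W) = -1 (S(o, W) = -1*1 = -1)
225*S(-20, U(1 + 1*p)) + 166 = 225*(-1) + 166 = -225 + 166 = -59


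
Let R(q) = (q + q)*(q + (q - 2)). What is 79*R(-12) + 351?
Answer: 49647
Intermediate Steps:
R(q) = 2*q*(-2 + 2*q) (R(q) = (2*q)*(q + (-2 + q)) = (2*q)*(-2 + 2*q) = 2*q*(-2 + 2*q))
79*R(-12) + 351 = 79*(4*(-12)*(-1 - 12)) + 351 = 79*(4*(-12)*(-13)) + 351 = 79*624 + 351 = 49296 + 351 = 49647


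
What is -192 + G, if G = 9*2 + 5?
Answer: -169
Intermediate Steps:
G = 23 (G = 18 + 5 = 23)
-192 + G = -192 + 23 = -169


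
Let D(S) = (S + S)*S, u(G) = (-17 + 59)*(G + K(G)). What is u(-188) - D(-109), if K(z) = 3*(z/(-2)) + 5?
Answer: -19604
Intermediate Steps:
K(z) = 5 - 3*z/2 (K(z) = 3*(z*(-1/2)) + 5 = 3*(-z/2) + 5 = -3*z/2 + 5 = 5 - 3*z/2)
u(G) = 210 - 21*G (u(G) = (-17 + 59)*(G + (5 - 3*G/2)) = 42*(5 - G/2) = 210 - 21*G)
D(S) = 2*S**2 (D(S) = (2*S)*S = 2*S**2)
u(-188) - D(-109) = (210 - 21*(-188)) - 2*(-109)**2 = (210 + 3948) - 2*11881 = 4158 - 1*23762 = 4158 - 23762 = -19604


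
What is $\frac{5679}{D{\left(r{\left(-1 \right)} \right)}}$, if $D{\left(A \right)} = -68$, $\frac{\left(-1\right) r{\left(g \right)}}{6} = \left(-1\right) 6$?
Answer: $- \frac{5679}{68} \approx -83.515$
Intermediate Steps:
$r{\left(g \right)} = 36$ ($r{\left(g \right)} = - 6 \left(\left(-1\right) 6\right) = \left(-6\right) \left(-6\right) = 36$)
$\frac{5679}{D{\left(r{\left(-1 \right)} \right)}} = \frac{5679}{-68} = 5679 \left(- \frac{1}{68}\right) = - \frac{5679}{68}$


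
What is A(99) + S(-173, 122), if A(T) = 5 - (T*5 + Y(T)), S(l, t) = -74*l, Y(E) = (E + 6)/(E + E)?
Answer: 812557/66 ≈ 12311.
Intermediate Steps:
Y(E) = (6 + E)/(2*E) (Y(E) = (6 + E)/((2*E)) = (6 + E)*(1/(2*E)) = (6 + E)/(2*E))
A(T) = 5 - 5*T - (6 + T)/(2*T) (A(T) = 5 - (T*5 + (6 + T)/(2*T)) = 5 - (5*T + (6 + T)/(2*T)) = 5 + (-5*T - (6 + T)/(2*T)) = 5 - 5*T - (6 + T)/(2*T))
A(99) + S(-173, 122) = (9/2 - 5*99 - 3/99) - 74*(-173) = (9/2 - 495 - 3*1/99) + 12802 = (9/2 - 495 - 1/33) + 12802 = -32375/66 + 12802 = 812557/66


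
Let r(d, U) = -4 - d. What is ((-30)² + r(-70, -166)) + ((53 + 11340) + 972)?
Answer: 13331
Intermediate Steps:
((-30)² + r(-70, -166)) + ((53 + 11340) + 972) = ((-30)² + (-4 - 1*(-70))) + ((53 + 11340) + 972) = (900 + (-4 + 70)) + (11393 + 972) = (900 + 66) + 12365 = 966 + 12365 = 13331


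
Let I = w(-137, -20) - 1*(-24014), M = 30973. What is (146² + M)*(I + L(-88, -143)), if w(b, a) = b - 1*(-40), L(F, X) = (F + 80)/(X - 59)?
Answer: 126310406469/101 ≈ 1.2506e+9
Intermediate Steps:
L(F, X) = (80 + F)/(-59 + X)
w(b, a) = 40 + b (w(b, a) = b + 40 = 40 + b)
I = 23917 (I = (40 - 137) - 1*(-24014) = -97 + 24014 = 23917)
(146² + M)*(I + L(-88, -143)) = (146² + 30973)*(23917 + (80 - 88)/(-59 - 143)) = (21316 + 30973)*(23917 - 8/(-202)) = 52289*(23917 - 1/202*(-8)) = 52289*(23917 + 4/101) = 52289*(2415621/101) = 126310406469/101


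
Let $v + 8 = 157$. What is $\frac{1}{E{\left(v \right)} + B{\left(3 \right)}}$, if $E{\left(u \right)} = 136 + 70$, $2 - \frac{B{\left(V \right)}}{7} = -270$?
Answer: $\frac{1}{2110} \approx 0.00047393$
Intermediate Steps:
$v = 149$ ($v = -8 + 157 = 149$)
$B{\left(V \right)} = 1904$ ($B{\left(V \right)} = 14 - -1890 = 14 + 1890 = 1904$)
$E{\left(u \right)} = 206$
$\frac{1}{E{\left(v \right)} + B{\left(3 \right)}} = \frac{1}{206 + 1904} = \frac{1}{2110}$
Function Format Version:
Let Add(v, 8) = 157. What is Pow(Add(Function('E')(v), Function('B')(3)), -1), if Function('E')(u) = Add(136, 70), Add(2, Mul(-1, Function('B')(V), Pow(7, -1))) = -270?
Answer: Rational(1, 2110) ≈ 0.00047393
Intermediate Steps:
v = 149 (v = Add(-8, 157) = 149)
Function('B')(V) = 1904 (Function('B')(V) = Add(14, Mul(-7, -270)) = Add(14, 1890) = 1904)
Function('E')(u) = 206
Pow(Add(Function('E')(v), Function('B')(3)), -1) = Pow(Add(206, 1904), -1) = Pow(2110, -1) = Rational(1, 2110)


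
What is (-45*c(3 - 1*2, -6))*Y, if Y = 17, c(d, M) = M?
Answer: 4590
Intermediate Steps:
(-45*c(3 - 1*2, -6))*Y = -45*(-6)*17 = 270*17 = 4590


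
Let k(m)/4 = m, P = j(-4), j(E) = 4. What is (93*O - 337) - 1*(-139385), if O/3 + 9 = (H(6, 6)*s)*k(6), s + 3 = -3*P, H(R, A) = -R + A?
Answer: 136537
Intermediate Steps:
H(R, A) = A - R
P = 4
k(m) = 4*m
s = -15 (s = -3 - 3*4 = -3 - 12 = -15)
O = -27 (O = -27 + 3*(((6 - 1*6)*(-15))*(4*6)) = -27 + 3*(((6 - 6)*(-15))*24) = -27 + 3*((0*(-15))*24) = -27 + 3*(0*24) = -27 + 3*0 = -27 + 0 = -27)
(93*O - 337) - 1*(-139385) = (93*(-27) - 337) - 1*(-139385) = (-2511 - 337) + 139385 = -2848 + 139385 = 136537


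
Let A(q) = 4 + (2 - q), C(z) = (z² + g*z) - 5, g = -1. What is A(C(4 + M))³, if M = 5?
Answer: -226981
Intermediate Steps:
C(z) = -5 + z² - z (C(z) = (z² - z) - 5 = -5 + z² - z)
A(q) = 6 - q
A(C(4 + M))³ = (6 - (-5 + (4 + 5)² - (4 + 5)))³ = (6 - (-5 + 9² - 1*9))³ = (6 - (-5 + 81 - 9))³ = (6 - 1*67)³ = (6 - 67)³ = (-61)³ = -226981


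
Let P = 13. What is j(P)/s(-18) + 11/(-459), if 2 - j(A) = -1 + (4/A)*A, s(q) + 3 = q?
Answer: 76/3213 ≈ 0.023654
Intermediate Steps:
s(q) = -3 + q
j(A) = -1 (j(A) = 2 - (-1 + (4/A)*A) = 2 - (-1 + 4) = 2 - 1*3 = 2 - 3 = -1)
j(P)/s(-18) + 11/(-459) = -1/(-3 - 18) + 11/(-459) = -1/(-21) + 11*(-1/459) = -1*(-1/21) - 11/459 = 1/21 - 11/459 = 76/3213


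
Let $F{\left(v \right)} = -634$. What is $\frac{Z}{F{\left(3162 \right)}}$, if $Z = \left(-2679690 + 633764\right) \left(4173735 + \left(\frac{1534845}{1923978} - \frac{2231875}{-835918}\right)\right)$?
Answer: $\frac{572226136870613084946850}{42485603820989} \approx 1.3469 \cdot 10^{10}$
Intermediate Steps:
$Z = - \frac{1144452273741226169893700}{134023986817}$ ($Z = - 2045926 \left(4173735 + \left(1534845 \cdot \frac{1}{1923978} - - \frac{2231875}{835918}\right)\right) = - 2045926 \left(4173735 + \left(\frac{511615}{641326} + \frac{2231875}{835918}\right)\right) = - 2045926 \left(4173735 + \frac{464756913455}{134023986817}\right) = \left(-2045926\right) \frac{559381069374564950}{134023986817} = - \frac{1144452273741226169893700}{134023986817} \approx -8.5392 \cdot 10^{12}$)
$\frac{Z}{F{\left(3162 \right)}} = - \frac{1144452273741226169893700}{134023986817 \left(-634\right)} = \left(- \frac{1144452273741226169893700}{134023986817}\right) \left(- \frac{1}{634}\right) = \frac{572226136870613084946850}{42485603820989}$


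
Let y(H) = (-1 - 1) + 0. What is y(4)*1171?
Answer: -2342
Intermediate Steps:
y(H) = -2 (y(H) = -2 + 0 = -2)
y(4)*1171 = -2*1171 = -2342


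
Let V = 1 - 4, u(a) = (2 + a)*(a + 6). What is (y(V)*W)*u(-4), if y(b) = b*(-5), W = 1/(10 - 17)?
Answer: 60/7 ≈ 8.5714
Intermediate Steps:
u(a) = (2 + a)*(6 + a)
V = -3
W = -1/7 (W = 1/(-7) = -1/7 ≈ -0.14286)
y(b) = -5*b
(y(V)*W)*u(-4) = (-5*(-3)*(-1/7))*(12 + (-4)**2 + 8*(-4)) = (15*(-1/7))*(12 + 16 - 32) = -15/7*(-4) = 60/7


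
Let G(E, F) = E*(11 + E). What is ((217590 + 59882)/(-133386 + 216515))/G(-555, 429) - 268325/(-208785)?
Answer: 14030336125474/10916979518685 ≈ 1.2852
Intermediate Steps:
((217590 + 59882)/(-133386 + 216515))/G(-555, 429) - 268325/(-208785) = ((217590 + 59882)/(-133386 + 216515))/((-555*(11 - 555))) - 268325/(-208785) = (277472/83129)/((-555*(-544))) - 268325*(-1/208785) = (277472*(1/83129))/301920 + 53665/41757 = (277472/83129)*(1/301920) + 53665/41757 = 8671/784322115 + 53665/41757 = 14030336125474/10916979518685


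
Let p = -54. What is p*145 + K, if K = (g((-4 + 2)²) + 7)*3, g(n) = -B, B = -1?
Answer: -7806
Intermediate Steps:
g(n) = 1 (g(n) = -1*(-1) = 1)
K = 24 (K = (1 + 7)*3 = 8*3 = 24)
p*145 + K = -54*145 + 24 = -7830 + 24 = -7806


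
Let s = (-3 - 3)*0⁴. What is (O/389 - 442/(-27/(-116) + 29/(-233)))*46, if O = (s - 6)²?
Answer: -213763605032/1138603 ≈ -1.8774e+5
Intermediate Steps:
s = 0 (s = -6*0 = 0)
O = 36 (O = (0 - 6)² = (-6)² = 36)
(O/389 - 442/(-27/(-116) + 29/(-233)))*46 = (36/389 - 442/(-27/(-116) + 29/(-233)))*46 = (36*(1/389) - 442/(-27*(-1/116) + 29*(-1/233)))*46 = (36/389 - 442/(27/116 - 29/233))*46 = (36/389 - 442/2927/27028)*46 = (36/389 - 442*27028/2927)*46 = (36/389 - 11946376/2927)*46 = -4647034892/1138603*46 = -213763605032/1138603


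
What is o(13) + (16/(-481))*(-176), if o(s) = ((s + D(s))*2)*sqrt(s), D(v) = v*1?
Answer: 2816/481 + 52*sqrt(13) ≈ 193.34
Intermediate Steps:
D(v) = v
o(s) = 4*s**(3/2) (o(s) = ((s + s)*2)*sqrt(s) = ((2*s)*2)*sqrt(s) = (4*s)*sqrt(s) = 4*s**(3/2))
o(13) + (16/(-481))*(-176) = 4*13**(3/2) + (16/(-481))*(-176) = 4*(13*sqrt(13)) + (16*(-1/481))*(-176) = 52*sqrt(13) - 16/481*(-176) = 52*sqrt(13) + 2816/481 = 2816/481 + 52*sqrt(13)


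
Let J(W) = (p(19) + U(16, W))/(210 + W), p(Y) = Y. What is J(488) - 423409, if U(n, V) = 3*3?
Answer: -147769727/349 ≈ -4.2341e+5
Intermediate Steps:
U(n, V) = 9
J(W) = 28/(210 + W) (J(W) = (19 + 9)/(210 + W) = 28/(210 + W))
J(488) - 423409 = 28/(210 + 488) - 423409 = 28/698 - 423409 = 28*(1/698) - 423409 = 14/349 - 423409 = -147769727/349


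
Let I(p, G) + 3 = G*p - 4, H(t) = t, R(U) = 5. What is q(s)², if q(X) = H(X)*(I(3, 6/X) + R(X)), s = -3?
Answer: 576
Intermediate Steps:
I(p, G) = -7 + G*p (I(p, G) = -3 + (G*p - 4) = -3 + (-4 + G*p) = -7 + G*p)
q(X) = X*(-2 + 18/X) (q(X) = X*((-7 + (6/X)*3) + 5) = X*((-7 + 18/X) + 5) = X*(-2 + 18/X))
q(s)² = (18 - 2*(-3))² = (18 + 6)² = 24² = 576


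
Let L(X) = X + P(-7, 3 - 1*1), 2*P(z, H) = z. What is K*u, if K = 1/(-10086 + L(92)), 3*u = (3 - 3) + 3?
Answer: -2/19995 ≈ -0.00010002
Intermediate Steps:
P(z, H) = z/2
u = 1 (u = ((3 - 3) + 3)/3 = (0 + 3)/3 = (1/3)*3 = 1)
L(X) = -7/2 + X (L(X) = X + (1/2)*(-7) = X - 7/2 = -7/2 + X)
K = -2/19995 (K = 1/(-10086 + (-7/2 + 92)) = 1/(-10086 + 177/2) = 1/(-19995/2) = -2/19995 ≈ -0.00010002)
K*u = -2/19995*1 = -2/19995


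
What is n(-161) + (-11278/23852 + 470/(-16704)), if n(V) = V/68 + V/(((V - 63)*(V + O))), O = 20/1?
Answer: -57176244325/19896288912 ≈ -2.8737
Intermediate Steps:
O = 20 (O = 20*1 = 20)
n(V) = V/68 + V/((-63 + V)*(20 + V)) (n(V) = V/68 + V/(((V - 63)*(V + 20))) = V*(1/68) + V/(((-63 + V)*(20 + V))) = V/68 + V*(1/((-63 + V)*(20 + V))) = V/68 + V/((-63 + V)*(20 + V)))
n(-161) + (-11278/23852 + 470/(-16704)) = (1/68)*(-161)*(1192 - 1*(-161)**2 + 43*(-161))/(1260 - 1*(-161)**2 + 43*(-161)) + (-11278/23852 + 470/(-16704)) = (1/68)*(-161)*(1192 - 1*25921 - 6923)/(1260 - 1*25921 - 6923) + (-11278*1/23852 + 470*(-1/16704)) = (1/68)*(-161)*(1192 - 25921 - 6923)/(1260 - 25921 - 6923) + (-5639/11926 - 235/8352) = (1/68)*(-161)*(-31652)/(-31584) - 24949769/49802976 = (1/68)*(-161)*(-1/31584)*(-31652) - 24949769/49802976 = -181999/76704 - 24949769/49802976 = -57176244325/19896288912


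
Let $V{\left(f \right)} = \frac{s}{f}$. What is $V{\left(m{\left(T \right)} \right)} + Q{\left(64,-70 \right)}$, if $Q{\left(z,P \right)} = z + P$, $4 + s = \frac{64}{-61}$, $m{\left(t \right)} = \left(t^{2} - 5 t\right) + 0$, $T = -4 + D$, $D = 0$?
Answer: $- \frac{3371}{549} \approx -6.1403$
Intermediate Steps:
$T = -4$ ($T = -4 + 0 = -4$)
$m{\left(t \right)} = t^{2} - 5 t$
$s = - \frac{308}{61}$ ($s = -4 + \frac{64}{-61} = -4 + 64 \left(- \frac{1}{61}\right) = -4 - \frac{64}{61} = - \frac{308}{61} \approx -5.0492$)
$Q{\left(z,P \right)} = P + z$
$V{\left(f \right)} = - \frac{308}{61 f}$
$V{\left(m{\left(T \right)} \right)} + Q{\left(64,-70 \right)} = - \frac{308}{61 \left(- 4 \left(-5 - 4\right)\right)} + \left(-70 + 64\right) = - \frac{308}{61 \left(\left(-4\right) \left(-9\right)\right)} - 6 = - \frac{308}{61 \cdot 36} - 6 = \left(- \frac{308}{61}\right) \frac{1}{36} - 6 = - \frac{77}{549} - 6 = - \frac{3371}{549}$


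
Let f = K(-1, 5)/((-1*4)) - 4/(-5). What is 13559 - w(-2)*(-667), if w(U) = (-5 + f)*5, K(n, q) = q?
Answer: -18467/4 ≈ -4616.8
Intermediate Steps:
f = -9/20 (f = 5/((-1*4)) - 4/(-5) = 5/(-4) - 4*(-1/5) = 5*(-1/4) + 4/5 = -5/4 + 4/5 = -9/20 ≈ -0.45000)
w(U) = -109/4 (w(U) = (-5 - 9/20)*5 = -109/20*5 = -109/4)
13559 - w(-2)*(-667) = 13559 - (-109)*(-667)/4 = 13559 - 1*72703/4 = 13559 - 72703/4 = -18467/4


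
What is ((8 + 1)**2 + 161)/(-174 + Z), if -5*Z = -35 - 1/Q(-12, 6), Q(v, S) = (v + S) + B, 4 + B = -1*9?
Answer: -11495/7933 ≈ -1.4490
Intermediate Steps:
B = -13 (B = -4 - 1*9 = -4 - 9 = -13)
Q(v, S) = -13 + S + v (Q(v, S) = (v + S) - 13 = (S + v) - 13 = -13 + S + v)
Z = 664/95 (Z = -(-35 - 1/(-13 + 6 - 12))/5 = -(-35 - 1/(-19))/5 = -(-35 - 1*(-1/19))/5 = -(-35 + 1/19)/5 = -1/5*(-664/19) = 664/95 ≈ 6.9895)
((8 + 1)**2 + 161)/(-174 + Z) = ((8 + 1)**2 + 161)/(-174 + 664/95) = (9**2 + 161)/(-15866/95) = (81 + 161)*(-95/15866) = 242*(-95/15866) = -11495/7933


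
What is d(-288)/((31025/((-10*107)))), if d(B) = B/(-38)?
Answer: -30816/117895 ≈ -0.26138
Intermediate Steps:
d(B) = -B/38 (d(B) = B*(-1/38) = -B/38)
d(-288)/((31025/((-10*107)))) = (-1/38*(-288))/((31025/((-10*107)))) = 144/(19*((31025/(-1070)))) = 144/(19*((31025*(-1/1070)))) = 144/(19*(-6205/214)) = (144/19)*(-214/6205) = -30816/117895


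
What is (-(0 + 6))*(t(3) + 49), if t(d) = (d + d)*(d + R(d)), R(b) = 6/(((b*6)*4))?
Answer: -405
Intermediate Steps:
R(b) = 1/(4*b) (R(b) = 6/(((6*b)*4)) = 6/((24*b)) = 6*(1/(24*b)) = 1/(4*b))
t(d) = 2*d*(d + 1/(4*d)) (t(d) = (d + d)*(d + 1/(4*d)) = (2*d)*(d + 1/(4*d)) = 2*d*(d + 1/(4*d)))
(-(0 + 6))*(t(3) + 49) = (-(0 + 6))*((1/2 + 2*3**2) + 49) = (-1*6)*((1/2 + 2*9) + 49) = -6*((1/2 + 18) + 49) = -6*(37/2 + 49) = -6*135/2 = -405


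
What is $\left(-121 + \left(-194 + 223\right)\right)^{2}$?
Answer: $8464$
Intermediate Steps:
$\left(-121 + \left(-194 + 223\right)\right)^{2} = \left(-121 + 29\right)^{2} = \left(-92\right)^{2} = 8464$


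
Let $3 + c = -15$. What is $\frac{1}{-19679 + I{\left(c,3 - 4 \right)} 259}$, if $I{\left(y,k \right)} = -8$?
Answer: $- \frac{1}{21751} \approx -4.5975 \cdot 10^{-5}$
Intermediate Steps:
$c = -18$ ($c = -3 - 15 = -18$)
$\frac{1}{-19679 + I{\left(c,3 - 4 \right)} 259} = \frac{1}{-19679 - 2072} = \frac{1}{-21751} = - \frac{1}{21751}$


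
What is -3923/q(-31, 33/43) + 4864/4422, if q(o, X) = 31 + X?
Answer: -369649267/3020226 ≈ -122.39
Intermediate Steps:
-3923/q(-31, 33/43) + 4864/4422 = -3923/(31 + 33/43) + 4864/4422 = -3923/(31 + 33*(1/43)) + 4864*(1/4422) = -3923/(31 + 33/43) + 2432/2211 = -3923/1366/43 + 2432/2211 = -3923*43/1366 + 2432/2211 = -168689/1366 + 2432/2211 = -369649267/3020226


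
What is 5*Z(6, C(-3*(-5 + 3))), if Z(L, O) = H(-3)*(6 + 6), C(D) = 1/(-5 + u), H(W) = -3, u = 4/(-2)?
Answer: -180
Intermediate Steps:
u = -2 (u = 4*(-½) = -2)
C(D) = -⅐ (C(D) = 1/(-5 - 2) = 1/(-7) = -⅐)
Z(L, O) = -36 (Z(L, O) = -3*(6 + 6) = -3*12 = -36)
5*Z(6, C(-3*(-5 + 3))) = 5*(-36) = -180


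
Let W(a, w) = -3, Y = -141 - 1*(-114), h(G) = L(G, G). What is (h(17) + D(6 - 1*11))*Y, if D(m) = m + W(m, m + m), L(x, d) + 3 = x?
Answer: -162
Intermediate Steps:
L(x, d) = -3 + x
h(G) = -3 + G
Y = -27 (Y = -141 + 114 = -27)
D(m) = -3 + m (D(m) = m - 3 = -3 + m)
(h(17) + D(6 - 1*11))*Y = ((-3 + 17) + (-3 + (6 - 1*11)))*(-27) = (14 + (-3 + (6 - 11)))*(-27) = (14 + (-3 - 5))*(-27) = (14 - 8)*(-27) = 6*(-27) = -162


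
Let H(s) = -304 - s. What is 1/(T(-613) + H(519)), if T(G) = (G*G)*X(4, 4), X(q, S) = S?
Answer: 1/1502253 ≈ 6.6567e-7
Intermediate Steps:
T(G) = 4*G² (T(G) = (G*G)*4 = G²*4 = 4*G²)
1/(T(-613) + H(519)) = 1/(4*(-613)² + (-304 - 1*519)) = 1/(4*375769 + (-304 - 519)) = 1/(1503076 - 823) = 1/1502253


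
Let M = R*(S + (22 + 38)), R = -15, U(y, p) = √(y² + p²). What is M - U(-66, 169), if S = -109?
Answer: 735 - √32917 ≈ 553.57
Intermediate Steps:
U(y, p) = √(p² + y²)
M = 735 (M = -15*(-109 + (22 + 38)) = -15*(-109 + 60) = -15*(-49) = 735)
M - U(-66, 169) = 735 - √(169² + (-66)²) = 735 - √(28561 + 4356) = 735 - √32917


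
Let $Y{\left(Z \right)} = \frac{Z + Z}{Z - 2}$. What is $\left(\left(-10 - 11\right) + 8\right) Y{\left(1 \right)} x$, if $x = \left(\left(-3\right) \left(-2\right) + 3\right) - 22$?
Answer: $-338$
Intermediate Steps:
$Y{\left(Z \right)} = \frac{2 Z}{-2 + Z}$
$x = -13$ ($x = \left(6 + 3\right) - 22 = 9 - 22 = -13$)
$\left(\left(-10 - 11\right) + 8\right) Y{\left(1 \right)} x = \left(\left(-10 - 11\right) + 8\right) 2 \cdot 1 \frac{1}{-2 + 1} \left(-13\right) = \left(-21 + 8\right) 2 \cdot 1 \frac{1}{-1} \left(-13\right) = - 13 \cdot 2 \cdot 1 \left(-1\right) \left(-13\right) = \left(-13\right) \left(-2\right) \left(-13\right) = 26 \left(-13\right) = -338$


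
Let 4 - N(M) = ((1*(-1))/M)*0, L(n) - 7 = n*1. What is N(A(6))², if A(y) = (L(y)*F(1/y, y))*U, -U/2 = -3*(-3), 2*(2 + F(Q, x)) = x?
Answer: 16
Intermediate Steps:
F(Q, x) = -2 + x/2
U = -18 (U = -(-6)*(-3) = -2*9 = -18)
L(n) = 7 + n (L(n) = 7 + n*1 = 7 + n)
A(y) = -18*(-2 + y/2)*(7 + y) (A(y) = ((7 + y)*(-2 + y/2))*(-18) = ((-2 + y/2)*(7 + y))*(-18) = -18*(-2 + y/2)*(7 + y))
N(M) = 4 (N(M) = 4 - (1*(-1))/M*0 = 4 - (-1/M)*0 = 4 - 1*0 = 4 + 0 = 4)
N(A(6))² = 4² = 16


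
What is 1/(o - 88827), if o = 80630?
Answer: -1/8197 ≈ -0.00012200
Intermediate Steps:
1/(o - 88827) = 1/(80630 - 88827) = 1/(-8197) = -1/8197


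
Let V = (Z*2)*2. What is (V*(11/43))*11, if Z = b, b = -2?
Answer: -968/43 ≈ -22.512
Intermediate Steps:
Z = -2
V = -8 (V = -2*2*2 = -4*2 = -8)
(V*(11/43))*11 = -88/43*11 = -968/43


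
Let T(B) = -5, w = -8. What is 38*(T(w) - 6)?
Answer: -418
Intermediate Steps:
38*(T(w) - 6) = 38*(-5 - 6) = 38*(-11) = -418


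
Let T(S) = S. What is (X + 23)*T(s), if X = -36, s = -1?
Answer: 13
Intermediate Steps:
(X + 23)*T(s) = (-36 + 23)*(-1) = -13*(-1) = 13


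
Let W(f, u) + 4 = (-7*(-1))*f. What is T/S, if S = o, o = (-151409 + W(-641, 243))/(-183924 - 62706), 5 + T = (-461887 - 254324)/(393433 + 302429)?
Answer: -11497126047/1205387620 ≈ -9.5381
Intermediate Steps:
W(f, u) = -4 + 7*f (W(f, u) = -4 + (-7*(-1))*f = -4 + 7*f)
T = -466169/77318 (T = -5 + (-461887 - 254324)/(393433 + 302429) = -5 - 716211/695862 = -5 - 716211*1/695862 = -5 - 79579/77318 = -466169/77318 ≈ -6.0292)
o = 15590/24663 (o = (-151409 + (-4 + 7*(-641)))/(-183924 - 62706) = (-151409 + (-4 - 4487))/(-246630) = (-151409 - 4491)*(-1/246630) = -155900*(-1/246630) = 15590/24663 ≈ 0.63212)
S = 15590/24663 ≈ 0.63212
T/S = -466169/(77318*15590/24663) = -466169/77318*24663/15590 = -11497126047/1205387620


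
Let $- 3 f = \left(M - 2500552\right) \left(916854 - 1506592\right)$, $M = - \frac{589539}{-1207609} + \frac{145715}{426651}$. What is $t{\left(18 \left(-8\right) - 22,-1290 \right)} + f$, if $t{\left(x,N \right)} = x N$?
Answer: $- \frac{759790359136597024001692}{1545682762377} \approx -4.9156 \cdot 10^{11}$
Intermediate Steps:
$M = \frac{427494149324}{515227587459}$ ($M = \left(-589539\right) \left(- \frac{1}{1207609}\right) + 145715 \cdot \frac{1}{426651} = \frac{589539}{1207609} + \frac{145715}{426651} = \frac{427494149324}{515227587459} \approx 0.82972$)
$t{\left(x,N \right)} = N x$
$f = - \frac{759790690129103759412472}{1545682762377}$ ($f = - \frac{\left(\frac{427494149324}{515227587459} - 2500552\right) \left(916854 - 1506592\right)}{3} = - \frac{\left(- \frac{1288352946781628044}{515227587459}\right) \left(-589738\right)}{3} = \left(- \frac{1}{3}\right) \frac{759790690129103759412472}{515227587459} = - \frac{759790690129103759412472}{1545682762377} \approx -4.9156 \cdot 10^{11}$)
$t{\left(18 \left(-8\right) - 22,-1290 \right)} + f = - 1290 \left(18 \left(-8\right) - 22\right) - \frac{759790690129103759412472}{1545682762377} = - 1290 \left(-144 - 22\right) - \frac{759790690129103759412472}{1545682762377} = \left(-1290\right) \left(-166\right) - \frac{759790690129103759412472}{1545682762377} = 214140 - \frac{759790690129103759412472}{1545682762377} = - \frac{759790359136597024001692}{1545682762377}$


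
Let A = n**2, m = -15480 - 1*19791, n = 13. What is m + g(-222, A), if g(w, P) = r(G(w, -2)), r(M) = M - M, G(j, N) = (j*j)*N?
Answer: -35271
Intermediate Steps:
G(j, N) = N*j**2 (G(j, N) = j**2*N = N*j**2)
r(M) = 0
m = -35271 (m = -15480 - 19791 = -35271)
A = 169 (A = 13**2 = 169)
g(w, P) = 0
m + g(-222, A) = -35271 + 0 = -35271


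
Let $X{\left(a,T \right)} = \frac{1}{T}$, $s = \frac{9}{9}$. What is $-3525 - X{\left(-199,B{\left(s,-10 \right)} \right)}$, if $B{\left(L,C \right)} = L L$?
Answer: $-3526$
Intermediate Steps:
$s = 1$ ($s = 9 \cdot \frac{1}{9} = 1$)
$B{\left(L,C \right)} = L^{2}$
$-3525 - X{\left(-199,B{\left(s,-10 \right)} \right)} = -3525 - \frac{1}{1^{2}} = -3525 - 1^{-1} = -3525 - 1 = -3526$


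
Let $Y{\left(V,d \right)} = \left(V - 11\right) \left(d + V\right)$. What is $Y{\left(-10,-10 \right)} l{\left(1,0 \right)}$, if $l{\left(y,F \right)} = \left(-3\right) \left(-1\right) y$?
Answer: $1260$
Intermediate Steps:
$Y{\left(V,d \right)} = \left(-11 + V\right) \left(V + d\right)$
$l{\left(y,F \right)} = 3 y$
$Y{\left(-10,-10 \right)} l{\left(1,0 \right)} = \left(\left(-10\right)^{2} - -110 - -110 - -100\right) 3 \cdot 1 = \left(100 + 110 + 110 + 100\right) 3 = 420 \cdot 3 = 1260$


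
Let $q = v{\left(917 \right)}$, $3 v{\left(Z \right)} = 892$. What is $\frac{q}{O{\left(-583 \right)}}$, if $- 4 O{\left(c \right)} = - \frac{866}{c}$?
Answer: $- \frac{1040072}{1299} \approx -800.67$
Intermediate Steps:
$v{\left(Z \right)} = \frac{892}{3}$ ($v{\left(Z \right)} = \frac{1}{3} \cdot 892 = \frac{892}{3}$)
$q = \frac{892}{3} \approx 297.33$
$O{\left(c \right)} = \frac{433}{2 c}$ ($O{\left(c \right)} = - \frac{\left(-866\right) \frac{1}{c}}{4} = \frac{433}{2 c}$)
$\frac{q}{O{\left(-583 \right)}} = \frac{892}{3 \frac{433}{2 \left(-583\right)}} = \frac{892}{3 \cdot \frac{433}{2} \left(- \frac{1}{583}\right)} = \frac{892}{3 \left(- \frac{433}{1166}\right)} = \frac{892}{3} \left(- \frac{1166}{433}\right) = - \frac{1040072}{1299}$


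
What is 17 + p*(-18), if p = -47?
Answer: 863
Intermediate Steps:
17 + p*(-18) = 17 - 47*(-18) = 17 + 846 = 863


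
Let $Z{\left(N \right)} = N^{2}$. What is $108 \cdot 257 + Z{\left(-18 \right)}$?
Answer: $28080$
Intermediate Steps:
$108 \cdot 257 + Z{\left(-18 \right)} = 108 \cdot 257 + \left(-18\right)^{2} = 27756 + 324 = 28080$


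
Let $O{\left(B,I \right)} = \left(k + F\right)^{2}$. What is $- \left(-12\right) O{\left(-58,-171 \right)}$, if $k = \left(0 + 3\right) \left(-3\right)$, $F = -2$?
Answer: $1452$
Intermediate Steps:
$k = -9$ ($k = 3 \left(-3\right) = -9$)
$O{\left(B,I \right)} = 121$ ($O{\left(B,I \right)} = \left(-9 - 2\right)^{2} = \left(-11\right)^{2} = 121$)
$- \left(-12\right) O{\left(-58,-171 \right)} = - \left(-12\right) 121 = \left(-1\right) \left(-1452\right) = 1452$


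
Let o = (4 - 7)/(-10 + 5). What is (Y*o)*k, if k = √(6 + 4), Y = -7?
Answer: -21*√10/5 ≈ -13.282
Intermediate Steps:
k = √10 ≈ 3.1623
o = ⅗ (o = -3/(-5) = -3*(-⅕) = ⅗ ≈ 0.60000)
(Y*o)*k = (-7*⅗)*√10 = -21*√10/5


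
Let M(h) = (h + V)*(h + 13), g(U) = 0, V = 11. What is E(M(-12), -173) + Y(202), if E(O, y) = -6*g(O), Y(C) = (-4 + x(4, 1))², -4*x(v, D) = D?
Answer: 289/16 ≈ 18.063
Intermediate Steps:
x(v, D) = -D/4
M(h) = (11 + h)*(13 + h) (M(h) = (h + 11)*(h + 13) = (11 + h)*(13 + h))
Y(C) = 289/16 (Y(C) = (-4 - ¼*1)² = (-4 - ¼)² = (-17/4)² = 289/16)
E(O, y) = 0 (E(O, y) = -6*0 = 0)
E(M(-12), -173) + Y(202) = 0 + 289/16 = 289/16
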